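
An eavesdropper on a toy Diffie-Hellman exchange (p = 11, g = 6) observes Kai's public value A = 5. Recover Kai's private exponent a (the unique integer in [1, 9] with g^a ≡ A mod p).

6

Try successive powers of 6 modulo 11:
6^1 ≡ 6
6^2 ≡ 3
6^3 ≡ 7
6^4 ≡ 9
6^5 ≡ 10
6^6 ≡ 5
Found: a = 6.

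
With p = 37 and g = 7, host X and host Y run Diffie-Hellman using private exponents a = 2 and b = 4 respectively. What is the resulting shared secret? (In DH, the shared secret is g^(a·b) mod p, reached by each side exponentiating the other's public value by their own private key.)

Host X sends A = g^a mod p = 7^2 mod 37.
7^1 ≡ 7 (mod 37)
7^2 = (7^1)^2 ≡ 7^2 = 49 ≡ 12 (mod 37)
So A = 12. Host Y then computes K = A^b mod p = 12^4 mod 37.
12^1 ≡ 12 (mod 37)
12^2 = (12^1)^2 ≡ 12^2 = 144 ≡ 33 (mod 37)
12^4 = (12^2)^2 ≡ 33^2 = 1089 ≡ 16 (mod 37)

16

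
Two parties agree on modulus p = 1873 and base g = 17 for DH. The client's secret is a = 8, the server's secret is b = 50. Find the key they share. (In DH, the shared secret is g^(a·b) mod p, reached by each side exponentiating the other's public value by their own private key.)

300

The server sends B = g^b mod p = 17^50 mod 1873.
17^1 ≡ 17 (mod 1873)
17^2 = (17^1)^2 ≡ 17^2 = 289 ≡ 289 (mod 1873)
17^4 = (17^2)^2 ≡ 289^2 = 83521 ≡ 1109 (mod 1873)
17^8 = (17^4)^2 ≡ 1109^2 = 1229881 ≡ 1193 (mod 1873)
17^16 = (17^8)^2 ≡ 1193^2 = 1423249 ≡ 1642 (mod 1873)
17^32 = (17^16)^2 ≡ 1642^2 = 2696164 ≡ 917 (mod 1873)
17^50 = 17^32 · 17^16 · 17^2 ≡ 917 · 1642 · 289 ≡ 1002 (mod 1873).
So B = 1002. The client then computes K = B^a mod p = 1002^8 mod 1873.
1002^1 ≡ 1002 (mod 1873)
1002^2 = (1002^1)^2 ≡ 1002^2 = 1004004 ≡ 76 (mod 1873)
1002^4 = (1002^2)^2 ≡ 76^2 = 5776 ≡ 157 (mod 1873)
1002^8 = (1002^4)^2 ≡ 157^2 = 24649 ≡ 300 (mod 1873)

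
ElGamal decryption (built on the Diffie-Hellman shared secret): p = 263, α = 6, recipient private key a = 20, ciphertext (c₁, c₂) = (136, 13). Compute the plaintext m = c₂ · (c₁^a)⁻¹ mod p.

Shared mask s = c₁^a mod p = 136^20 mod 263.
136^1 ≡ 136 (mod 263)
136^2 = (136^1)^2 ≡ 136^2 = 18496 ≡ 86 (mod 263)
136^4 = (136^2)^2 ≡ 86^2 = 7396 ≡ 32 (mod 263)
136^8 = (136^4)^2 ≡ 32^2 = 1024 ≡ 235 (mod 263)
136^16 = (136^8)^2 ≡ 235^2 = 55225 ≡ 258 (mod 263)
136^20 = 136^16 · 136^4 ≡ 258 · 32 ≡ 103 (mod 263).
So s = 103; s⁻¹ ≡ 143 (mod 263).
m = c₂ · s⁻¹ mod 263 = 13 · 143 mod 263 = 18.

18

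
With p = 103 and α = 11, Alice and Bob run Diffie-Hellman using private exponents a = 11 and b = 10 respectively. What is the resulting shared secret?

Bob sends B = α^b mod p = 11^10 mod 103.
11^1 ≡ 11 (mod 103)
11^2 = (11^1)^2 ≡ 11^2 = 121 ≡ 18 (mod 103)
11^4 = (11^2)^2 ≡ 18^2 = 324 ≡ 15 (mod 103)
11^8 = (11^4)^2 ≡ 15^2 = 225 ≡ 19 (mod 103)
11^10 = 11^8 · 11^2 ≡ 19 · 18 ≡ 33 (mod 103).
So B = 33. Alice then computes K = B^a mod p = 33^11 mod 103.
33^1 ≡ 33 (mod 103)
33^2 = (33^1)^2 ≡ 33^2 = 1089 ≡ 59 (mod 103)
33^4 = (33^2)^2 ≡ 59^2 = 3481 ≡ 82 (mod 103)
33^8 = (33^4)^2 ≡ 82^2 = 6724 ≡ 29 (mod 103)
33^11 = 33^8 · 33^2 · 33^1 ≡ 29 · 59 · 33 ≡ 19 (mod 103).

19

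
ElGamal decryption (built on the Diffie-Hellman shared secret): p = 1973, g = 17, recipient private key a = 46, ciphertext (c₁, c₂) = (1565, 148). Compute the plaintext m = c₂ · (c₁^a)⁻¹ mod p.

1409

Shared mask s = c₁^a mod p = 1565^46 mod 1973.
1565^1 ≡ 1565 (mod 1973)
1565^2 = (1565^1)^2 ≡ 1565^2 = 2449225 ≡ 732 (mod 1973)
1565^4 = (1565^2)^2 ≡ 732^2 = 535824 ≡ 1141 (mod 1973)
1565^8 = (1565^4)^2 ≡ 1141^2 = 1301881 ≡ 1674 (mod 1973)
1565^16 = (1565^8)^2 ≡ 1674^2 = 2802276 ≡ 616 (mod 1973)
1565^32 = (1565^16)^2 ≡ 616^2 = 379456 ≡ 640 (mod 1973)
1565^46 = 1565^32 · 1565^8 · 1565^4 · 1565^2 ≡ 640 · 1674 · 1141 · 732 ≡ 1455 (mod 1973).
So s = 1455; s⁻¹ ≡ 1116 (mod 1973).
m = c₂ · s⁻¹ mod 1973 = 148 · 1116 mod 1973 = 1409.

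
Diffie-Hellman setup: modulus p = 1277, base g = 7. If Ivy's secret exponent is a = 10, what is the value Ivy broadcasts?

Public value = 7^10 mod 1277.
7^1 ≡ 7 (mod 1277)
7^2 = (7^1)^2 ≡ 7^2 = 49 ≡ 49 (mod 1277)
7^4 = (7^2)^2 ≡ 49^2 = 2401 ≡ 1124 (mod 1277)
7^8 = (7^4)^2 ≡ 1124^2 = 1263376 ≡ 423 (mod 1277)
7^10 = 7^8 · 7^2 ≡ 423 · 49 ≡ 295 (mod 1277).

295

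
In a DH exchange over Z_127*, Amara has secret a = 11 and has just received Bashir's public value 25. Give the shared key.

Shared key K = 25^11 mod 127.
25^1 ≡ 25 (mod 127)
25^2 = (25^1)^2 ≡ 25^2 = 625 ≡ 117 (mod 127)
25^4 = (25^2)^2 ≡ 117^2 = 13689 ≡ 100 (mod 127)
25^8 = (25^4)^2 ≡ 100^2 = 10000 ≡ 94 (mod 127)
25^11 = 25^8 · 25^2 · 25^1 ≡ 94 · 117 · 25 ≡ 122 (mod 127).

122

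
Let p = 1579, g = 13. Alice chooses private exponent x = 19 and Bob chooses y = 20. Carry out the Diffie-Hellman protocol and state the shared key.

1035

Bob sends B = g^y mod p = 13^20 mod 1579.
13^1 ≡ 13 (mod 1579)
13^2 = (13^1)^2 ≡ 13^2 = 169 ≡ 169 (mod 1579)
13^4 = (13^2)^2 ≡ 169^2 = 28561 ≡ 139 (mod 1579)
13^8 = (13^4)^2 ≡ 139^2 = 19321 ≡ 373 (mod 1579)
13^16 = (13^8)^2 ≡ 373^2 = 139129 ≡ 177 (mod 1579)
13^20 = 13^16 · 13^4 ≡ 177 · 139 ≡ 918 (mod 1579).
So B = 918. Alice then computes K = B^x mod p = 918^19 mod 1579.
918^1 ≡ 918 (mod 1579)
918^2 = (918^1)^2 ≡ 918^2 = 842724 ≡ 1117 (mod 1579)
918^4 = (918^2)^2 ≡ 1117^2 = 1247689 ≡ 279 (mod 1579)
918^8 = (918^4)^2 ≡ 279^2 = 77841 ≡ 470 (mod 1579)
918^16 = (918^8)^2 ≡ 470^2 = 220900 ≡ 1419 (mod 1579)
918^19 = 918^16 · 918^2 · 918^1 ≡ 1419 · 1117 · 918 ≡ 1035 (mod 1579).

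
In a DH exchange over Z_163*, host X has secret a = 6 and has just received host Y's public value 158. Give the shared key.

140

Shared key K = 158^6 mod 163.
158^1 ≡ 158 (mod 163)
158^2 = (158^1)^2 ≡ 158^2 = 24964 ≡ 25 (mod 163)
158^4 = (158^2)^2 ≡ 25^2 = 625 ≡ 136 (mod 163)
158^6 = 158^4 · 158^2 ≡ 136 · 25 ≡ 140 (mod 163).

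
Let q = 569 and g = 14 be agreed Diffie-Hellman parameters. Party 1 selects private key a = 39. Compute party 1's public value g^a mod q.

Public value = 14^39 mod 569.
14^1 ≡ 14 (mod 569)
14^2 = (14^1)^2 ≡ 14^2 = 196 ≡ 196 (mod 569)
14^4 = (14^2)^2 ≡ 196^2 = 38416 ≡ 293 (mod 569)
14^8 = (14^4)^2 ≡ 293^2 = 85849 ≡ 499 (mod 569)
14^16 = (14^8)^2 ≡ 499^2 = 249001 ≡ 348 (mod 569)
14^32 = (14^16)^2 ≡ 348^2 = 121104 ≡ 476 (mod 569)
14^39 = 14^32 · 14^4 · 14^2 · 14^1 ≡ 476 · 293 · 196 · 14 ≡ 465 (mod 569).

465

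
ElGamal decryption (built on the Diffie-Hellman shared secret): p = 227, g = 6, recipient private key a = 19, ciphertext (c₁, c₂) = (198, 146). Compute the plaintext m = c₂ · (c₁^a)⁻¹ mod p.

Shared mask s = c₁^a mod p = 198^19 mod 227.
198^1 ≡ 198 (mod 227)
198^2 = (198^1)^2 ≡ 198^2 = 39204 ≡ 160 (mod 227)
198^4 = (198^2)^2 ≡ 160^2 = 25600 ≡ 176 (mod 227)
198^8 = (198^4)^2 ≡ 176^2 = 30976 ≡ 104 (mod 227)
198^16 = (198^8)^2 ≡ 104^2 = 10816 ≡ 147 (mod 227)
198^19 = 198^16 · 198^2 · 198^1 ≡ 147 · 160 · 198 ≡ 55 (mod 227).
So s = 55; s⁻¹ ≡ 194 (mod 227).
m = c₂ · s⁻¹ mod 227 = 146 · 194 mod 227 = 176.

176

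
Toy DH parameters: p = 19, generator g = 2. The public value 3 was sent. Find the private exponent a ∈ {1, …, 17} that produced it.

13

Try successive powers of 2 modulo 19:
2^1 ≡ 2
2^2 ≡ 4
2^3 ≡ 8
2^4 ≡ 16
2^5 ≡ 13
2^6 ≡ 7
2^7 ≡ 14
2^8 ≡ 9
2^9 ≡ 18
2^10 ≡ 17
2^11 ≡ 15
2^12 ≡ 11
2^13 ≡ 3
Found: a = 13.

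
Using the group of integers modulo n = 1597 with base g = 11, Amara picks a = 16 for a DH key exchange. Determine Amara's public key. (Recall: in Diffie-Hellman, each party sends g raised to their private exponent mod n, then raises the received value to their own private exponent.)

Public value = 11^16 mod 1597.
11^1 ≡ 11 (mod 1597)
11^2 = (11^1)^2 ≡ 11^2 = 121 ≡ 121 (mod 1597)
11^4 = (11^2)^2 ≡ 121^2 = 14641 ≡ 268 (mod 1597)
11^8 = (11^4)^2 ≡ 268^2 = 71824 ≡ 1556 (mod 1597)
11^16 = (11^8)^2 ≡ 1556^2 = 2421136 ≡ 84 (mod 1597)

84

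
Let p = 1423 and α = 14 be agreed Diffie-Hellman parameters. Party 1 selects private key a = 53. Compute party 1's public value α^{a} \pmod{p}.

Public value = 14^{53} \pmod{1423}.
14^1 ≡ 14 (mod 1423)
14^2 = (14^1)^2 ≡ 14^2 = 196 ≡ 196 (mod 1423)
14^4 = (14^2)^2 ≡ 196^2 = 38416 ≡ 1418 (mod 1423)
14^8 = (14^4)^2 ≡ 1418^2 = 2010724 ≡ 25 (mod 1423)
14^16 = (14^8)^2 ≡ 25^2 = 625 ≡ 625 (mod 1423)
14^32 = (14^16)^2 ≡ 625^2 = 390625 ≡ 723 (mod 1423)
14^53 = 14^32 · 14^16 · 14^4 · 14^1 ≡ 723 · 625 · 1418 · 14 ≡ 617 (mod 1423).

617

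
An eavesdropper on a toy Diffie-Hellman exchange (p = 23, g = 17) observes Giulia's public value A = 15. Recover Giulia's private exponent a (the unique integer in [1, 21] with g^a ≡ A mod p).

Try successive powers of 17 modulo 23:
17^1 ≡ 17
17^2 ≡ 13
17^3 ≡ 14
17^4 ≡ 8
17^5 ≡ 21
17^6 ≡ 12
17^7 ≡ 20
17^8 ≡ 18
17^9 ≡ 7
17^10 ≡ 4
17^11 ≡ 22
17^12 ≡ 6
17^13 ≡ 10
17^14 ≡ 9
17^15 ≡ 15
Found: a = 15.

15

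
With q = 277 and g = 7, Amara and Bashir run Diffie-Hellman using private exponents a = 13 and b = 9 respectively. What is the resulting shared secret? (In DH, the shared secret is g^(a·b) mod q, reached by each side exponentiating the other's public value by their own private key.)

193

Bashir sends B = g^b mod q = 7^9 mod 277.
7^1 ≡ 7 (mod 277)
7^2 = (7^1)^2 ≡ 7^2 = 49 ≡ 49 (mod 277)
7^4 = (7^2)^2 ≡ 49^2 = 2401 ≡ 185 (mod 277)
7^8 = (7^4)^2 ≡ 185^2 = 34225 ≡ 154 (mod 277)
7^9 = 7^8 · 7^1 ≡ 154 · 7 ≡ 247 (mod 277).
So B = 247. Amara then computes K = B^a mod q = 247^13 mod 277.
247^1 ≡ 247 (mod 277)
247^2 = (247^1)^2 ≡ 247^2 = 61009 ≡ 69 (mod 277)
247^4 = (247^2)^2 ≡ 69^2 = 4761 ≡ 52 (mod 277)
247^8 = (247^4)^2 ≡ 52^2 = 2704 ≡ 211 (mod 277)
247^13 = 247^8 · 247^4 · 247^1 ≡ 211 · 52 · 247 ≡ 193 (mod 277).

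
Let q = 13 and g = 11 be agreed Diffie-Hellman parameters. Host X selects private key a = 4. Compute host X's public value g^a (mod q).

3

Public value = 11^4 (mod 13).
11^1 ≡ 11 (mod 13)
11^2 = (11^1)^2 ≡ 11^2 = 121 ≡ 4 (mod 13)
11^4 = (11^2)^2 ≡ 4^2 = 16 ≡ 3 (mod 13)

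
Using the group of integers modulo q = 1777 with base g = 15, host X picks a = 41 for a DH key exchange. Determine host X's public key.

14

Public value = 15^41 mod 1777.
15^1 ≡ 15 (mod 1777)
15^2 = (15^1)^2 ≡ 15^2 = 225 ≡ 225 (mod 1777)
15^4 = (15^2)^2 ≡ 225^2 = 50625 ≡ 869 (mod 1777)
15^8 = (15^4)^2 ≡ 869^2 = 755161 ≡ 1713 (mod 1777)
15^16 = (15^8)^2 ≡ 1713^2 = 2934369 ≡ 542 (mod 1777)
15^32 = (15^16)^2 ≡ 542^2 = 293764 ≡ 559 (mod 1777)
15^41 = 15^32 · 15^8 · 15^1 ≡ 559 · 1713 · 15 ≡ 14 (mod 1777).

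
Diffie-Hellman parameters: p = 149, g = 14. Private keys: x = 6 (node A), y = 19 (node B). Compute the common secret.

Node B sends B = g^y mod p = 14^19 mod 149.
14^1 ≡ 14 (mod 149)
14^2 = (14^1)^2 ≡ 14^2 = 196 ≡ 47 (mod 149)
14^4 = (14^2)^2 ≡ 47^2 = 2209 ≡ 123 (mod 149)
14^8 = (14^4)^2 ≡ 123^2 = 15129 ≡ 80 (mod 149)
14^16 = (14^8)^2 ≡ 80^2 = 6400 ≡ 142 (mod 149)
14^19 = 14^16 · 14^2 · 14^1 ≡ 142 · 47 · 14 ≡ 13 (mod 149).
So B = 13. Node A then computes K = B^x mod p = 13^6 mod 149.
13^1 ≡ 13 (mod 149)
13^2 = (13^1)^2 ≡ 13^2 = 169 ≡ 20 (mod 149)
13^4 = (13^2)^2 ≡ 20^2 = 400 ≡ 102 (mod 149)
13^6 = 13^4 · 13^2 ≡ 102 · 20 ≡ 103 (mod 149).

103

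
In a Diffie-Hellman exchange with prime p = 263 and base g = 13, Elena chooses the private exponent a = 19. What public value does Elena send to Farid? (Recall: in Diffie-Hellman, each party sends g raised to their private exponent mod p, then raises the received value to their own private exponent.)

105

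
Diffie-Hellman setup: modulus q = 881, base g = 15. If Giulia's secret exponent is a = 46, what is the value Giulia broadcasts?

535

Public value = 15^46 mod 881.
15^1 ≡ 15 (mod 881)
15^2 = (15^1)^2 ≡ 15^2 = 225 ≡ 225 (mod 881)
15^4 = (15^2)^2 ≡ 225^2 = 50625 ≡ 408 (mod 881)
15^8 = (15^4)^2 ≡ 408^2 = 166464 ≡ 836 (mod 881)
15^16 = (15^8)^2 ≡ 836^2 = 698896 ≡ 263 (mod 881)
15^32 = (15^16)^2 ≡ 263^2 = 69169 ≡ 451 (mod 881)
15^46 = 15^32 · 15^8 · 15^4 · 15^2 ≡ 451 · 836 · 408 · 225 ≡ 535 (mod 881).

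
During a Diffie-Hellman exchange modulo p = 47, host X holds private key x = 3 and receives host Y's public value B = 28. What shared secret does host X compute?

3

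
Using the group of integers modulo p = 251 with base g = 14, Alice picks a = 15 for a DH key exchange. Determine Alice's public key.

Public value = 14^15 mod 251.
14^1 ≡ 14 (mod 251)
14^2 = (14^1)^2 ≡ 14^2 = 196 ≡ 196 (mod 251)
14^4 = (14^2)^2 ≡ 196^2 = 38416 ≡ 13 (mod 251)
14^8 = (14^4)^2 ≡ 13^2 = 169 ≡ 169 (mod 251)
14^15 = 14^8 · 14^4 · 14^2 · 14^1 ≡ 169 · 13 · 196 · 14 ≡ 50 (mod 251).

50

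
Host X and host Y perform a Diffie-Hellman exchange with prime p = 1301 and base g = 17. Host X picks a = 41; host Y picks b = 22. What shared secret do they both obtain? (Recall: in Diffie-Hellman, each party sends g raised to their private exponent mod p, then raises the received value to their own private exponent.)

Host Y sends B = g^b mod p = 17^22 mod 1301.
17^1 ≡ 17 (mod 1301)
17^2 = (17^1)^2 ≡ 17^2 = 289 ≡ 289 (mod 1301)
17^4 = (17^2)^2 ≡ 289^2 = 83521 ≡ 257 (mod 1301)
17^8 = (17^4)^2 ≡ 257^2 = 66049 ≡ 999 (mod 1301)
17^16 = (17^8)^2 ≡ 999^2 = 998001 ≡ 134 (mod 1301)
17^22 = 17^16 · 17^4 · 17^2 ≡ 134 · 257 · 289 ≡ 1233 (mod 1301).
So B = 1233. Host X then computes K = B^a mod p = 1233^41 mod 1301.
1233^1 ≡ 1233 (mod 1301)
1233^2 = (1233^1)^2 ≡ 1233^2 = 1520289 ≡ 721 (mod 1301)
1233^4 = (1233^2)^2 ≡ 721^2 = 519841 ≡ 742 (mod 1301)
1233^8 = (1233^4)^2 ≡ 742^2 = 550564 ≡ 241 (mod 1301)
1233^16 = (1233^8)^2 ≡ 241^2 = 58081 ≡ 837 (mod 1301)
1233^32 = (1233^16)^2 ≡ 837^2 = 700569 ≡ 631 (mod 1301)
1233^41 = 1233^32 · 1233^8 · 1233^1 ≡ 631 · 241 · 1233 ≡ 821 (mod 1301).

821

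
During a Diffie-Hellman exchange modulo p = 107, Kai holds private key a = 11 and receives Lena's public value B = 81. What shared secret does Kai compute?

64

Shared key K = 81^11 mod 107.
81^1 ≡ 81 (mod 107)
81^2 = (81^1)^2 ≡ 81^2 = 6561 ≡ 34 (mod 107)
81^4 = (81^2)^2 ≡ 34^2 = 1156 ≡ 86 (mod 107)
81^8 = (81^4)^2 ≡ 86^2 = 7396 ≡ 13 (mod 107)
81^11 = 81^8 · 81^2 · 81^1 ≡ 13 · 34 · 81 ≡ 64 (mod 107).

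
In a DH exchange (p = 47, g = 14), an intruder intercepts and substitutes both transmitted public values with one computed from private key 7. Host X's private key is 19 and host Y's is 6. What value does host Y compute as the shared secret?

Host Y receives an intruder's public value M = 14^7 mod 47 instead of the honest one.
14^1 ≡ 14 (mod 47)
14^2 = (14^1)^2 ≡ 14^2 = 196 ≡ 8 (mod 47)
14^4 = (14^2)^2 ≡ 8^2 = 64 ≡ 17 (mod 47)
14^7 = 14^4 · 14^2 · 14^1 ≡ 17 · 8 · 14 ≡ 24 (mod 47).
So M = 24. Host Y computes K = M^6 mod 47.
24^1 ≡ 24 (mod 47)
24^2 = (24^1)^2 ≡ 24^2 = 576 ≡ 12 (mod 47)
24^4 = (24^2)^2 ≡ 12^2 = 144 ≡ 3 (mod 47)
24^6 = 24^4 · 24^2 ≡ 3 · 12 ≡ 36 (mod 47).

36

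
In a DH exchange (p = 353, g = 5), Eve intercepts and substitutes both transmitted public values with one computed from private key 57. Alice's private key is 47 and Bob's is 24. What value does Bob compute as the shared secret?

Bob receives Eve's public value M = 5^57 mod 353 instead of the honest one.
5^1 ≡ 5 (mod 353)
5^2 = (5^1)^2 ≡ 5^2 = 25 ≡ 25 (mod 353)
5^4 = (5^2)^2 ≡ 25^2 = 625 ≡ 272 (mod 353)
5^8 = (5^4)^2 ≡ 272^2 = 73984 ≡ 207 (mod 353)
5^16 = (5^8)^2 ≡ 207^2 = 42849 ≡ 136 (mod 353)
5^32 = (5^16)^2 ≡ 136^2 = 18496 ≡ 140 (mod 353)
5^57 = 5^32 · 5^16 · 5^8 · 5^1 ≡ 140 · 136 · 207 · 5 ≡ 175 (mod 353).
So M = 175. Bob computes K = M^24 mod 353.
175^1 ≡ 175 (mod 353)
175^2 = (175^1)^2 ≡ 175^2 = 30625 ≡ 267 (mod 353)
175^4 = (175^2)^2 ≡ 267^2 = 71289 ≡ 336 (mod 353)
175^8 = (175^4)^2 ≡ 336^2 = 112896 ≡ 289 (mod 353)
175^16 = (175^8)^2 ≡ 289^2 = 83521 ≡ 213 (mod 353)
175^24 = 175^16 · 175^8 ≡ 213 · 289 ≡ 135 (mod 353).

135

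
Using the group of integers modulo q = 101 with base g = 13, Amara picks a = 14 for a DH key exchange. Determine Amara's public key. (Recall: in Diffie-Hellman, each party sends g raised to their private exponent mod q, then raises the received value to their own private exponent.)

Public value = 13^14 (mod 101).
13^1 ≡ 13 (mod 101)
13^2 = (13^1)^2 ≡ 13^2 = 169 ≡ 68 (mod 101)
13^4 = (13^2)^2 ≡ 68^2 = 4624 ≡ 79 (mod 101)
13^8 = (13^4)^2 ≡ 79^2 = 6241 ≡ 80 (mod 101)
13^14 = 13^8 · 13^4 · 13^2 ≡ 80 · 79 · 68 ≡ 5 (mod 101).

5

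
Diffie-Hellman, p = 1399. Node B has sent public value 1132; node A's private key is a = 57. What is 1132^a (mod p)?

Shared key K = 1132^57 mod 1399.
1132^1 ≡ 1132 (mod 1399)
1132^2 = (1132^1)^2 ≡ 1132^2 = 1281424 ≡ 1339 (mod 1399)
1132^4 = (1132^2)^2 ≡ 1339^2 = 1792921 ≡ 802 (mod 1399)
1132^8 = (1132^4)^2 ≡ 802^2 = 643204 ≡ 1063 (mod 1399)
1132^16 = (1132^8)^2 ≡ 1063^2 = 1129969 ≡ 976 (mod 1399)
1132^32 = (1132^16)^2 ≡ 976^2 = 952576 ≡ 1256 (mod 1399)
1132^57 = 1132^32 · 1132^16 · 1132^8 · 1132^1 ≡ 1256 · 976 · 1063 · 1132 ≡ 1073 (mod 1399).

1073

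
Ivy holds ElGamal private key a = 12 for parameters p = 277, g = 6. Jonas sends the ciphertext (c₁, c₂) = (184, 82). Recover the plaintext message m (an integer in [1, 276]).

Shared mask s = c₁^a mod p = 184^12 mod 277.
184^1 ≡ 184 (mod 277)
184^2 = (184^1)^2 ≡ 184^2 = 33856 ≡ 62 (mod 277)
184^4 = (184^2)^2 ≡ 62^2 = 3844 ≡ 243 (mod 277)
184^8 = (184^4)^2 ≡ 243^2 = 59049 ≡ 48 (mod 277)
184^12 = 184^8 · 184^4 ≡ 48 · 243 ≡ 30 (mod 277).
So s = 30; s⁻¹ ≡ 157 (mod 277).
m = c₂ · s⁻¹ mod 277 = 82 · 157 mod 277 = 132.

132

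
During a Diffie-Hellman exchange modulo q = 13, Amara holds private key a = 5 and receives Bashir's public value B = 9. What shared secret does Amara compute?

Shared key K = 9^5 mod 13.
9^1 ≡ 9 (mod 13)
9^2 = (9^1)^2 ≡ 9^2 = 81 ≡ 3 (mod 13)
9^4 = (9^2)^2 ≡ 3^2 = 9 ≡ 9 (mod 13)
9^5 = 9^4 · 9^1 ≡ 9 · 9 ≡ 3 (mod 13).

3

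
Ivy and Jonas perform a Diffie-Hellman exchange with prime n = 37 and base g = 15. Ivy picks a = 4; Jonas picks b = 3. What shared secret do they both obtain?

26

Ivy sends A = g^a mod n = 15^4 mod 37.
15^1 ≡ 15 (mod 37)
15^2 = (15^1)^2 ≡ 15^2 = 225 ≡ 3 (mod 37)
15^4 = (15^2)^2 ≡ 3^2 = 9 ≡ 9 (mod 37)
So A = 9. Jonas then computes K = A^b mod n = 9^3 mod 37.
9^1 ≡ 9 (mod 37)
9^2 = (9^1)^2 ≡ 9^2 = 81 ≡ 7 (mod 37)
9^3 = 9^2 · 9^1 ≡ 7 · 9 ≡ 26 (mod 37).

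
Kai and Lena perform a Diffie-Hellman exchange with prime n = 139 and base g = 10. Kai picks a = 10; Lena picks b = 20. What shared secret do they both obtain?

Kai sends A = g^a mod n = 10^10 mod 139.
10^1 ≡ 10 (mod 139)
10^2 = (10^1)^2 ≡ 10^2 = 100 ≡ 100 (mod 139)
10^4 = (10^2)^2 ≡ 100^2 = 10000 ≡ 131 (mod 139)
10^8 = (10^4)^2 ≡ 131^2 = 17161 ≡ 64 (mod 139)
10^10 = 10^8 · 10^2 ≡ 64 · 100 ≡ 6 (mod 139).
So A = 6. Lena then computes K = A^b mod n = 6^20 mod 139.
6^1 ≡ 6 (mod 139)
6^2 = (6^1)^2 ≡ 6^2 = 36 ≡ 36 (mod 139)
6^4 = (6^2)^2 ≡ 36^2 = 1296 ≡ 45 (mod 139)
6^8 = (6^4)^2 ≡ 45^2 = 2025 ≡ 79 (mod 139)
6^16 = (6^8)^2 ≡ 79^2 = 6241 ≡ 125 (mod 139)
6^20 = 6^16 · 6^4 ≡ 125 · 45 ≡ 65 (mod 139).

65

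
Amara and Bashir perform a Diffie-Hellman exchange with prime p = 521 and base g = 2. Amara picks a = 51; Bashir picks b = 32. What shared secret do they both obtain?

Amara sends A = g^a mod p = 2^51 mod 521.
2^1 ≡ 2 (mod 521)
2^2 = (2^1)^2 ≡ 2^2 = 4 ≡ 4 (mod 521)
2^4 = (2^2)^2 ≡ 4^2 = 16 ≡ 16 (mod 521)
2^8 = (2^4)^2 ≡ 16^2 = 256 ≡ 256 (mod 521)
2^16 = (2^8)^2 ≡ 256^2 = 65536 ≡ 411 (mod 521)
2^32 = (2^16)^2 ≡ 411^2 = 168921 ≡ 117 (mod 521)
2^51 = 2^32 · 2^16 · 2^2 · 2^1 ≡ 117 · 411 · 4 · 2 ≡ 198 (mod 521).
So A = 198. Bashir then computes K = A^b mod p = 198^32 mod 521.
198^1 ≡ 198 (mod 521)
198^2 = (198^1)^2 ≡ 198^2 = 39204 ≡ 129 (mod 521)
198^4 = (198^2)^2 ≡ 129^2 = 16641 ≡ 490 (mod 521)
198^8 = (198^4)^2 ≡ 490^2 = 240100 ≡ 440 (mod 521)
198^16 = (198^8)^2 ≡ 440^2 = 193600 ≡ 309 (mod 521)
198^32 = (198^16)^2 ≡ 309^2 = 95481 ≡ 138 (mod 521)

138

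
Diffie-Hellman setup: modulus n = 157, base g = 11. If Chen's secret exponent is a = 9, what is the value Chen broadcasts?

Public value = 11^9 (mod 157).
11^1 ≡ 11 (mod 157)
11^2 = (11^1)^2 ≡ 11^2 = 121 ≡ 121 (mod 157)
11^4 = (11^2)^2 ≡ 121^2 = 14641 ≡ 40 (mod 157)
11^8 = (11^4)^2 ≡ 40^2 = 1600 ≡ 30 (mod 157)
11^9 = 11^8 · 11^1 ≡ 30 · 11 ≡ 16 (mod 157).

16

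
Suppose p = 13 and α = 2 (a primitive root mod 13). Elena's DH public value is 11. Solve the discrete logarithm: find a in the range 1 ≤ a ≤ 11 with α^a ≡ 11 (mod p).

7

Try successive powers of 2 modulo 13:
2^1 ≡ 2
2^2 ≡ 4
2^3 ≡ 8
2^4 ≡ 3
2^5 ≡ 6
2^6 ≡ 12
2^7 ≡ 11
Found: a = 7.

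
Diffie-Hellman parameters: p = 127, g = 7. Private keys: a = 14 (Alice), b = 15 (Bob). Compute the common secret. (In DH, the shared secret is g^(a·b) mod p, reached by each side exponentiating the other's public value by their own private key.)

Alice sends A = g^a mod p = 7^14 mod 127.
7^1 ≡ 7 (mod 127)
7^2 = (7^1)^2 ≡ 7^2 = 49 ≡ 49 (mod 127)
7^4 = (7^2)^2 ≡ 49^2 = 2401 ≡ 115 (mod 127)
7^8 = (7^4)^2 ≡ 115^2 = 13225 ≡ 17 (mod 127)
7^14 = 7^8 · 7^4 · 7^2 ≡ 17 · 115 · 49 ≡ 37 (mod 127).
So A = 37. Bob then computes K = A^b mod p = 37^15 mod 127.
37^1 ≡ 37 (mod 127)
37^2 = (37^1)^2 ≡ 37^2 = 1369 ≡ 99 (mod 127)
37^4 = (37^2)^2 ≡ 99^2 = 9801 ≡ 22 (mod 127)
37^8 = (37^4)^2 ≡ 22^2 = 484 ≡ 103 (mod 127)
37^15 = 37^8 · 37^4 · 37^2 · 37^1 ≡ 103 · 22 · 99 · 37 ≡ 19 (mod 127).

19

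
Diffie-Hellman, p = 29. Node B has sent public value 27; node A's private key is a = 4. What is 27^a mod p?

Shared key K = 27^4 mod 29.
27^1 ≡ 27 (mod 29)
27^2 = (27^1)^2 ≡ 27^2 = 729 ≡ 4 (mod 29)
27^4 = (27^2)^2 ≡ 4^2 = 16 ≡ 16 (mod 29)

16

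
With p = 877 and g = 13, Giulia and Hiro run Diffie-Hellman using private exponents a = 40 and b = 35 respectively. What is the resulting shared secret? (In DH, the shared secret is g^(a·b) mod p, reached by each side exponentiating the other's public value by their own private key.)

665

Hiro sends B = g^b mod p = 13^35 mod 877.
13^1 ≡ 13 (mod 877)
13^2 = (13^1)^2 ≡ 13^2 = 169 ≡ 169 (mod 877)
13^4 = (13^2)^2 ≡ 169^2 = 28561 ≡ 497 (mod 877)
13^8 = (13^4)^2 ≡ 497^2 = 247009 ≡ 572 (mod 877)
13^16 = (13^8)^2 ≡ 572^2 = 327184 ≡ 63 (mod 877)
13^32 = (13^16)^2 ≡ 63^2 = 3969 ≡ 461 (mod 877)
13^35 = 13^32 · 13^2 · 13^1 ≡ 461 · 169 · 13 ≡ 759 (mod 877).
So B = 759. Giulia then computes K = B^a mod p = 759^40 mod 877.
759^1 ≡ 759 (mod 877)
759^2 = (759^1)^2 ≡ 759^2 = 576081 ≡ 769 (mod 877)
759^4 = (759^2)^2 ≡ 769^2 = 591361 ≡ 263 (mod 877)
759^8 = (759^4)^2 ≡ 263^2 = 69169 ≡ 763 (mod 877)
759^16 = (759^8)^2 ≡ 763^2 = 582169 ≡ 718 (mod 877)
759^32 = (759^16)^2 ≡ 718^2 = 515524 ≡ 725 (mod 877)
759^40 = 759^32 · 759^8 ≡ 725 · 763 ≡ 665 (mod 877).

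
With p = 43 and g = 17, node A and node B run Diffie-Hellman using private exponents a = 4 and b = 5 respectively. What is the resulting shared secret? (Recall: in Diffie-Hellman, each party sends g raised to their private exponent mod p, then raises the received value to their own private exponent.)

38

Node A sends A = g^a mod p = 17^4 mod 43.
17^1 ≡ 17 (mod 43)
17^2 = (17^1)^2 ≡ 17^2 = 289 ≡ 31 (mod 43)
17^4 = (17^2)^2 ≡ 31^2 = 961 ≡ 15 (mod 43)
So A = 15. Node B then computes K = A^b mod p = 15^5 mod 43.
15^1 ≡ 15 (mod 43)
15^2 = (15^1)^2 ≡ 15^2 = 225 ≡ 10 (mod 43)
15^4 = (15^2)^2 ≡ 10^2 = 100 ≡ 14 (mod 43)
15^5 = 15^4 · 15^1 ≡ 14 · 15 ≡ 38 (mod 43).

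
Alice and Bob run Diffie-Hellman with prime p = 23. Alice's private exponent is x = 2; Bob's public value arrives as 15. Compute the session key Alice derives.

Shared key K = 15^2 mod 23.
15^1 ≡ 15 (mod 23)
15^2 = (15^1)^2 ≡ 15^2 = 225 ≡ 18 (mod 23)

18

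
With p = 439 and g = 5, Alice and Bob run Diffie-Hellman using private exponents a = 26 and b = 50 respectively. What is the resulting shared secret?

319

Alice sends A = g^a mod p = 5^26 mod 439.
5^1 ≡ 5 (mod 439)
5^2 = (5^1)^2 ≡ 5^2 = 25 ≡ 25 (mod 439)
5^4 = (5^2)^2 ≡ 25^2 = 625 ≡ 186 (mod 439)
5^8 = (5^4)^2 ≡ 186^2 = 34596 ≡ 354 (mod 439)
5^16 = (5^8)^2 ≡ 354^2 = 125316 ≡ 201 (mod 439)
5^26 = 5^16 · 5^8 · 5^2 ≡ 201 · 354 · 25 ≡ 22 (mod 439).
So A = 22. Bob then computes K = A^b mod p = 22^50 mod 439.
22^1 ≡ 22 (mod 439)
22^2 = (22^1)^2 ≡ 22^2 = 484 ≡ 45 (mod 439)
22^4 = (22^2)^2 ≡ 45^2 = 2025 ≡ 269 (mod 439)
22^8 = (22^4)^2 ≡ 269^2 = 72361 ≡ 365 (mod 439)
22^16 = (22^8)^2 ≡ 365^2 = 133225 ≡ 208 (mod 439)
22^32 = (22^16)^2 ≡ 208^2 = 43264 ≡ 242 (mod 439)
22^50 = 22^32 · 22^16 · 22^2 ≡ 242 · 208 · 45 ≡ 319 (mod 439).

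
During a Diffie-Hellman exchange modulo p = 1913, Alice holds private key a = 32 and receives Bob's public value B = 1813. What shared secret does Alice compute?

Shared key K = 1813^32 mod 1913.
1813^1 ≡ 1813 (mod 1913)
1813^2 = (1813^1)^2 ≡ 1813^2 = 3286969 ≡ 435 (mod 1913)
1813^4 = (1813^2)^2 ≡ 435^2 = 189225 ≡ 1751 (mod 1913)
1813^8 = (1813^4)^2 ≡ 1751^2 = 3066001 ≡ 1375 (mod 1913)
1813^16 = (1813^8)^2 ≡ 1375^2 = 1890625 ≡ 581 (mod 1913)
1813^32 = (1813^16)^2 ≡ 581^2 = 337561 ≡ 873 (mod 1913)

873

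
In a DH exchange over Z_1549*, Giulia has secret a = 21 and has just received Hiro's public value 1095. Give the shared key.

Shared key K = 1095^21 mod 1549.
1095^1 ≡ 1095 (mod 1549)
1095^2 = (1095^1)^2 ≡ 1095^2 = 1199025 ≡ 99 (mod 1549)
1095^4 = (1095^2)^2 ≡ 99^2 = 9801 ≡ 507 (mod 1549)
1095^8 = (1095^4)^2 ≡ 507^2 = 257049 ≡ 1464 (mod 1549)
1095^16 = (1095^8)^2 ≡ 1464^2 = 2143296 ≡ 1029 (mod 1549)
1095^21 = 1095^16 · 1095^4 · 1095^1 ≡ 1029 · 507 · 1095 ≡ 1330 (mod 1549).

1330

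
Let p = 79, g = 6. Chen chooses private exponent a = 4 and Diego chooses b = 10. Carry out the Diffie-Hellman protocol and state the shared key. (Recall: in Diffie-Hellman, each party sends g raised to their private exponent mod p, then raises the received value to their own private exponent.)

73

Diego sends B = g^b mod p = 6^10 mod 79.
6^1 ≡ 6 (mod 79)
6^2 = (6^1)^2 ≡ 6^2 = 36 ≡ 36 (mod 79)
6^4 = (6^2)^2 ≡ 36^2 = 1296 ≡ 32 (mod 79)
6^8 = (6^4)^2 ≡ 32^2 = 1024 ≡ 76 (mod 79)
6^10 = 6^8 · 6^2 ≡ 76 · 36 ≡ 50 (mod 79).
So B = 50. Chen then computes K = B^a mod p = 50^4 mod 79.
50^1 ≡ 50 (mod 79)
50^2 = (50^1)^2 ≡ 50^2 = 2500 ≡ 51 (mod 79)
50^4 = (50^2)^2 ≡ 51^2 = 2601 ≡ 73 (mod 79)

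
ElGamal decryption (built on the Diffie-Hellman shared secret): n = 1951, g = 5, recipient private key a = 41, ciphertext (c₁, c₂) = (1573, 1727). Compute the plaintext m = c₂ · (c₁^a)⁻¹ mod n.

Shared mask s = c₁^a mod n = 1573^41 mod 1951.
1573^1 ≡ 1573 (mod 1951)
1573^2 = (1573^1)^2 ≡ 1573^2 = 2474329 ≡ 461 (mod 1951)
1573^4 = (1573^2)^2 ≡ 461^2 = 212521 ≡ 1813 (mod 1951)
1573^8 = (1573^4)^2 ≡ 1813^2 = 3286969 ≡ 1485 (mod 1951)
1573^16 = (1573^8)^2 ≡ 1485^2 = 2205225 ≡ 595 (mod 1951)
1573^32 = (1573^16)^2 ≡ 595^2 = 354025 ≡ 894 (mod 1951)
1573^41 = 1573^32 · 1573^8 · 1573^1 ≡ 894 · 1485 · 1573 ≡ 1347 (mod 1951).
So s = 1347; s⁻¹ ≡ 772 (mod 1951).
m = c₂ · s⁻¹ mod 1951 = 1727 · 772 mod 1951 = 711.

711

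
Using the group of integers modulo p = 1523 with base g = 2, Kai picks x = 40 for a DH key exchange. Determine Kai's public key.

471

Public value = 2^40 mod 1523.
2^1 ≡ 2 (mod 1523)
2^2 = (2^1)^2 ≡ 2^2 = 4 ≡ 4 (mod 1523)
2^4 = (2^2)^2 ≡ 4^2 = 16 ≡ 16 (mod 1523)
2^8 = (2^4)^2 ≡ 16^2 = 256 ≡ 256 (mod 1523)
2^16 = (2^8)^2 ≡ 256^2 = 65536 ≡ 47 (mod 1523)
2^32 = (2^16)^2 ≡ 47^2 = 2209 ≡ 686 (mod 1523)
2^40 = 2^32 · 2^8 ≡ 686 · 256 ≡ 471 (mod 1523).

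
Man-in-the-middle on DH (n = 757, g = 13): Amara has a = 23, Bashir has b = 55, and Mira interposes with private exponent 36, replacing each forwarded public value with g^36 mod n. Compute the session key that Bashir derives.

Bashir receives Mira's public value M = 13^36 mod 757 instead of the honest one.
13^1 ≡ 13 (mod 757)
13^2 = (13^1)^2 ≡ 13^2 = 169 ≡ 169 (mod 757)
13^4 = (13^2)^2 ≡ 169^2 = 28561 ≡ 552 (mod 757)
13^8 = (13^4)^2 ≡ 552^2 = 304704 ≡ 390 (mod 757)
13^16 = (13^8)^2 ≡ 390^2 = 152100 ≡ 700 (mod 757)
13^32 = (13^16)^2 ≡ 700^2 = 490000 ≡ 221 (mod 757)
13^36 = 13^32 · 13^4 ≡ 221 · 552 ≡ 115 (mod 757).
So M = 115. Bashir computes K = M^55 mod 757.
115^1 ≡ 115 (mod 757)
115^2 = (115^1)^2 ≡ 115^2 = 13225 ≡ 356 (mod 757)
115^4 = (115^2)^2 ≡ 356^2 = 126736 ≡ 317 (mod 757)
115^8 = (115^4)^2 ≡ 317^2 = 100489 ≡ 565 (mod 757)
115^16 = (115^8)^2 ≡ 565^2 = 319225 ≡ 528 (mod 757)
115^32 = (115^16)^2 ≡ 528^2 = 278784 ≡ 208 (mod 757)
115^55 = 115^32 · 115^16 · 115^4 · 115^2 · 115^1 ≡ 208 · 528 · 317 · 356 · 115 ≡ 619 (mod 757).

619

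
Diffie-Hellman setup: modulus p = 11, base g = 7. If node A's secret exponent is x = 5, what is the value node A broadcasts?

Public value = 7^5 mod 11.
7^1 ≡ 7 (mod 11)
7^2 = (7^1)^2 ≡ 7^2 = 49 ≡ 5 (mod 11)
7^4 = (7^2)^2 ≡ 5^2 = 25 ≡ 3 (mod 11)
7^5 = 7^4 · 7^1 ≡ 3 · 7 ≡ 10 (mod 11).

10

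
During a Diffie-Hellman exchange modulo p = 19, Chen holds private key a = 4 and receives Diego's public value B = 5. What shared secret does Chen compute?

Shared key K = 5^4 mod 19.
5^1 ≡ 5 (mod 19)
5^2 = (5^1)^2 ≡ 5^2 = 25 ≡ 6 (mod 19)
5^4 = (5^2)^2 ≡ 6^2 = 36 ≡ 17 (mod 19)

17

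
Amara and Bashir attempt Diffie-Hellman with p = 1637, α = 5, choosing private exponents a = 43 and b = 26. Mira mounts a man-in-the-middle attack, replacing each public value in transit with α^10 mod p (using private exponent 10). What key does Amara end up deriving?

773

Amara receives Mira's public value M = 5^10 mod 1637 instead of the honest one.
5^1 ≡ 5 (mod 1637)
5^2 = (5^1)^2 ≡ 5^2 = 25 ≡ 25 (mod 1637)
5^4 = (5^2)^2 ≡ 25^2 = 625 ≡ 625 (mod 1637)
5^8 = (5^4)^2 ≡ 625^2 = 390625 ≡ 1019 (mod 1637)
5^10 = 5^8 · 5^2 ≡ 1019 · 25 ≡ 920 (mod 1637).
So M = 920. Amara computes K = M^43 mod 1637.
920^1 ≡ 920 (mod 1637)
920^2 = (920^1)^2 ≡ 920^2 = 846400 ≡ 71 (mod 1637)
920^4 = (920^2)^2 ≡ 71^2 = 5041 ≡ 130 (mod 1637)
920^8 = (920^4)^2 ≡ 130^2 = 16900 ≡ 530 (mod 1637)
920^16 = (920^8)^2 ≡ 530^2 = 280900 ≡ 973 (mod 1637)
920^32 = (920^16)^2 ≡ 973^2 = 946729 ≡ 543 (mod 1637)
920^43 = 920^32 · 920^8 · 920^2 · 920^1 ≡ 543 · 530 · 71 · 920 ≡ 773 (mod 1637).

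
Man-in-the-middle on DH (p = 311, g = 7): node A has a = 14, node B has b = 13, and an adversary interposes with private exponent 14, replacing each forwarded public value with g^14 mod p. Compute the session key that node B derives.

168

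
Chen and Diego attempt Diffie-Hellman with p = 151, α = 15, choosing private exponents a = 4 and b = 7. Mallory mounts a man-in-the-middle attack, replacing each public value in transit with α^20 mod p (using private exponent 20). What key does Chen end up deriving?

Chen receives Mallory's public value M = 15^20 mod 151 instead of the honest one.
15^1 ≡ 15 (mod 151)
15^2 = (15^1)^2 ≡ 15^2 = 225 ≡ 74 (mod 151)
15^4 = (15^2)^2 ≡ 74^2 = 5476 ≡ 40 (mod 151)
15^8 = (15^4)^2 ≡ 40^2 = 1600 ≡ 90 (mod 151)
15^16 = (15^8)^2 ≡ 90^2 = 8100 ≡ 97 (mod 151)
15^20 = 15^16 · 15^4 ≡ 97 · 40 ≡ 105 (mod 151).
So M = 105. Chen computes K = M^4 mod 151.
105^1 ≡ 105 (mod 151)
105^2 = (105^1)^2 ≡ 105^2 = 11025 ≡ 2 (mod 151)
105^4 = (105^2)^2 ≡ 2^2 = 4 ≡ 4 (mod 151)

4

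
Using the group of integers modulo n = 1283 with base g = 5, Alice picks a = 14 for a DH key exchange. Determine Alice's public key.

Public value = 5^14 mod 1283.
5^1 ≡ 5 (mod 1283)
5^2 = (5^1)^2 ≡ 5^2 = 25 ≡ 25 (mod 1283)
5^4 = (5^2)^2 ≡ 25^2 = 625 ≡ 625 (mod 1283)
5^8 = (5^4)^2 ≡ 625^2 = 390625 ≡ 593 (mod 1283)
5^14 = 5^8 · 5^4 · 5^2 ≡ 593 · 625 · 25 ≡ 1082 (mod 1283).

1082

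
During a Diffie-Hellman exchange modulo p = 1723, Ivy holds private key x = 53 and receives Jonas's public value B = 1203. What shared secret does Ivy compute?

1710

Shared key K = 1203^53 mod 1723.
1203^1 ≡ 1203 (mod 1723)
1203^2 = (1203^1)^2 ≡ 1203^2 = 1447209 ≡ 1612 (mod 1723)
1203^4 = (1203^2)^2 ≡ 1612^2 = 2598544 ≡ 260 (mod 1723)
1203^8 = (1203^4)^2 ≡ 260^2 = 67600 ≡ 403 (mod 1723)
1203^16 = (1203^8)^2 ≡ 403^2 = 162409 ≡ 447 (mod 1723)
1203^32 = (1203^16)^2 ≡ 447^2 = 199809 ≡ 1664 (mod 1723)
1203^53 = 1203^32 · 1203^16 · 1203^4 · 1203^1 ≡ 1664 · 447 · 260 · 1203 ≡ 1710 (mod 1723).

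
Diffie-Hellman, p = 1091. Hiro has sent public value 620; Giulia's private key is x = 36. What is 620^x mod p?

Shared key K = 620^36 mod 1091.
620^1 ≡ 620 (mod 1091)
620^2 = (620^1)^2 ≡ 620^2 = 384400 ≡ 368 (mod 1091)
620^4 = (620^2)^2 ≡ 368^2 = 135424 ≡ 140 (mod 1091)
620^8 = (620^4)^2 ≡ 140^2 = 19600 ≡ 1053 (mod 1091)
620^16 = (620^8)^2 ≡ 1053^2 = 1108809 ≡ 353 (mod 1091)
620^32 = (620^16)^2 ≡ 353^2 = 124609 ≡ 235 (mod 1091)
620^36 = 620^32 · 620^4 ≡ 235 · 140 ≡ 170 (mod 1091).

170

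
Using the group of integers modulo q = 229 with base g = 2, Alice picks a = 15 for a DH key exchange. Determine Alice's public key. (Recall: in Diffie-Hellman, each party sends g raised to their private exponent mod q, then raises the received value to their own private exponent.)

Public value = 2^15 (mod 229).
2^1 ≡ 2 (mod 229)
2^2 = (2^1)^2 ≡ 2^2 = 4 ≡ 4 (mod 229)
2^4 = (2^2)^2 ≡ 4^2 = 16 ≡ 16 (mod 229)
2^8 = (2^4)^2 ≡ 16^2 = 256 ≡ 27 (mod 229)
2^15 = 2^8 · 2^4 · 2^2 · 2^1 ≡ 27 · 16 · 4 · 2 ≡ 21 (mod 229).

21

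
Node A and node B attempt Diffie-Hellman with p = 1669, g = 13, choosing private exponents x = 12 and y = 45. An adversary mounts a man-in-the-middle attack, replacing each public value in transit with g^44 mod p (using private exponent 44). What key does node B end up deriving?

1544

Node B receives an adversary's public value M = 13^44 mod 1669 instead of the honest one.
13^1 ≡ 13 (mod 1669)
13^2 = (13^1)^2 ≡ 13^2 = 169 ≡ 169 (mod 1669)
13^4 = (13^2)^2 ≡ 169^2 = 28561 ≡ 188 (mod 1669)
13^8 = (13^4)^2 ≡ 188^2 = 35344 ≡ 295 (mod 1669)
13^16 = (13^8)^2 ≡ 295^2 = 87025 ≡ 237 (mod 1669)
13^32 = (13^16)^2 ≡ 237^2 = 56169 ≡ 1092 (mod 1669)
13^44 = 13^32 · 13^8 · 13^4 ≡ 1092 · 295 · 188 ≡ 986 (mod 1669).
So M = 986. Node B computes K = M^45 mod 1669.
986^1 ≡ 986 (mod 1669)
986^2 = (986^1)^2 ≡ 986^2 = 972196 ≡ 838 (mod 1669)
986^4 = (986^2)^2 ≡ 838^2 = 702244 ≡ 1264 (mod 1669)
986^8 = (986^4)^2 ≡ 1264^2 = 1597696 ≡ 463 (mod 1669)
986^16 = (986^8)^2 ≡ 463^2 = 214369 ≡ 737 (mod 1669)
986^32 = (986^16)^2 ≡ 737^2 = 543169 ≡ 744 (mod 1669)
986^45 = 986^32 · 986^8 · 986^4 · 986^1 ≡ 744 · 463 · 1264 · 986 ≡ 1544 (mod 1669).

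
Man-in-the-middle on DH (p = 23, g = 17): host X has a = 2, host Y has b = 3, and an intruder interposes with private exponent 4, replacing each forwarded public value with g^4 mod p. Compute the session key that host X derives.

18

Host X receives an intruder's public value M = 17^4 mod 23 instead of the honest one.
17^1 ≡ 17 (mod 23)
17^2 = (17^1)^2 ≡ 17^2 = 289 ≡ 13 (mod 23)
17^4 = (17^2)^2 ≡ 13^2 = 169 ≡ 8 (mod 23)
So M = 8. Host X computes K = M^2 mod 23.
8^1 ≡ 8 (mod 23)
8^2 = (8^1)^2 ≡ 8^2 = 64 ≡ 18 (mod 23)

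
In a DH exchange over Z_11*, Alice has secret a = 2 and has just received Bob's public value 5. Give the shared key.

3

Shared key K = 5^2 mod 11.
5^1 ≡ 5 (mod 11)
5^2 = (5^1)^2 ≡ 5^2 = 25 ≡ 3 (mod 11)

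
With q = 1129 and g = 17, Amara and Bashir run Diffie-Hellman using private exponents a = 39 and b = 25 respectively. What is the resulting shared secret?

Amara sends A = g^a mod q = 17^39 mod 1129.
17^1 ≡ 17 (mod 1129)
17^2 = (17^1)^2 ≡ 17^2 = 289 ≡ 289 (mod 1129)
17^4 = (17^2)^2 ≡ 289^2 = 83521 ≡ 1104 (mod 1129)
17^8 = (17^4)^2 ≡ 1104^2 = 1218816 ≡ 625 (mod 1129)
17^16 = (17^8)^2 ≡ 625^2 = 390625 ≡ 1120 (mod 1129)
17^32 = (17^16)^2 ≡ 1120^2 = 1254400 ≡ 81 (mod 1129)
17^39 = 17^32 · 17^4 · 17^2 · 17^1 ≡ 81 · 1104 · 289 · 17 ≡ 1052 (mod 1129).
So A = 1052. Bashir then computes K = A^b mod q = 1052^25 mod 1129.
1052^1 ≡ 1052 (mod 1129)
1052^2 = (1052^1)^2 ≡ 1052^2 = 1106704 ≡ 284 (mod 1129)
1052^4 = (1052^2)^2 ≡ 284^2 = 80656 ≡ 497 (mod 1129)
1052^8 = (1052^4)^2 ≡ 497^2 = 247009 ≡ 887 (mod 1129)
1052^16 = (1052^8)^2 ≡ 887^2 = 786769 ≡ 985 (mod 1129)
1052^25 = 1052^16 · 1052^8 · 1052^1 ≡ 985 · 887 · 1052 ≡ 337 (mod 1129).

337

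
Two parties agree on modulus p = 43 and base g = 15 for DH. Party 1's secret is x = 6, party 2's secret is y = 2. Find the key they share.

35

Party 1 sends A = g^x mod p = 15^6 mod 43.
15^1 ≡ 15 (mod 43)
15^2 = (15^1)^2 ≡ 15^2 = 225 ≡ 10 (mod 43)
15^4 = (15^2)^2 ≡ 10^2 = 100 ≡ 14 (mod 43)
15^6 = 15^4 · 15^2 ≡ 14 · 10 ≡ 11 (mod 43).
So A = 11. Party 2 then computes K = A^y mod p = 11^2 mod 43.
11^1 ≡ 11 (mod 43)
11^2 = (11^1)^2 ≡ 11^2 = 121 ≡ 35 (mod 43)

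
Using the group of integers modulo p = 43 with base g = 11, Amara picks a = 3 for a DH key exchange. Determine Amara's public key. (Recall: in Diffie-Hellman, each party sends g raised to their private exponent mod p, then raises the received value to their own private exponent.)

41

Public value = 11^3 mod 43.
11^1 ≡ 11 (mod 43)
11^2 = (11^1)^2 ≡ 11^2 = 121 ≡ 35 (mod 43)
11^3 = 11^2 · 11^1 ≡ 35 · 11 ≡ 41 (mod 43).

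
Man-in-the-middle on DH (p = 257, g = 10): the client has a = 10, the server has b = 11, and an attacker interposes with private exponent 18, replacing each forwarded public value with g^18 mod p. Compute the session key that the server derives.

The server receives an attacker's public value M = 10^18 mod 257 instead of the honest one.
10^1 ≡ 10 (mod 257)
10^2 = (10^1)^2 ≡ 10^2 = 100 ≡ 100 (mod 257)
10^4 = (10^2)^2 ≡ 100^2 = 10000 ≡ 234 (mod 257)
10^8 = (10^4)^2 ≡ 234^2 = 54756 ≡ 15 (mod 257)
10^16 = (10^8)^2 ≡ 15^2 = 225 ≡ 225 (mod 257)
10^18 = 10^16 · 10^2 ≡ 225 · 100 ≡ 141 (mod 257).
So M = 141. The server computes K = M^11 mod 257.
141^1 ≡ 141 (mod 257)
141^2 = (141^1)^2 ≡ 141^2 = 19881 ≡ 92 (mod 257)
141^4 = (141^2)^2 ≡ 92^2 = 8464 ≡ 240 (mod 257)
141^8 = (141^4)^2 ≡ 240^2 = 57600 ≡ 32 (mod 257)
141^11 = 141^8 · 141^2 · 141^1 ≡ 32 · 92 · 141 ≡ 49 (mod 257).

49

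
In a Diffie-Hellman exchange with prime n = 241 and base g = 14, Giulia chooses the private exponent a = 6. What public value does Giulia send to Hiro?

Public value = 14^6 mod 241.
14^1 ≡ 14 (mod 241)
14^2 = (14^1)^2 ≡ 14^2 = 196 ≡ 196 (mod 241)
14^4 = (14^2)^2 ≡ 196^2 = 38416 ≡ 97 (mod 241)
14^6 = 14^4 · 14^2 ≡ 97 · 196 ≡ 214 (mod 241).

214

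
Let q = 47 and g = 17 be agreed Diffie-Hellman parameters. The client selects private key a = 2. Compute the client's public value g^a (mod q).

Public value = 17^2 (mod 47).
17^1 ≡ 17 (mod 47)
17^2 = (17^1)^2 ≡ 17^2 = 289 ≡ 7 (mod 47)

7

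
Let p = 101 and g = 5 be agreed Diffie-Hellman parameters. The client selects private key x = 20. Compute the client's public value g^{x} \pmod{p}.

84

Public value = 5^{20} \pmod{101}.
5^1 ≡ 5 (mod 101)
5^2 = (5^1)^2 ≡ 5^2 = 25 ≡ 25 (mod 101)
5^4 = (5^2)^2 ≡ 25^2 = 625 ≡ 19 (mod 101)
5^8 = (5^4)^2 ≡ 19^2 = 361 ≡ 58 (mod 101)
5^16 = (5^8)^2 ≡ 58^2 = 3364 ≡ 31 (mod 101)
5^20 = 5^16 · 5^4 ≡ 31 · 19 ≡ 84 (mod 101).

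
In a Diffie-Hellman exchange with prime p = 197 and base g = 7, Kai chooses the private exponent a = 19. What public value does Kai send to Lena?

22

Public value = 7^19 (mod 197).
7^1 ≡ 7 (mod 197)
7^2 = (7^1)^2 ≡ 7^2 = 49 ≡ 49 (mod 197)
7^4 = (7^2)^2 ≡ 49^2 = 2401 ≡ 37 (mod 197)
7^8 = (7^4)^2 ≡ 37^2 = 1369 ≡ 187 (mod 197)
7^16 = (7^8)^2 ≡ 187^2 = 34969 ≡ 100 (mod 197)
7^19 = 7^16 · 7^2 · 7^1 ≡ 100 · 49 · 7 ≡ 22 (mod 197).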